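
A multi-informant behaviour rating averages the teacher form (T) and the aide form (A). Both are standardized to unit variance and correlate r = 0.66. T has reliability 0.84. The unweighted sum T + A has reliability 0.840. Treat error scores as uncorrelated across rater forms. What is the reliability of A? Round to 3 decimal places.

Var(T+A) = 2 + 2·0.66 = 3.320.
True-score variance = ρ_T + ρ_A + 2·0.66, so 0.840 = (0.84 + ρ_A + 1.32) / 3.320.
ρ_A = 0.840·3.320 − 0.84 − 1.32 = 0.629.

0.629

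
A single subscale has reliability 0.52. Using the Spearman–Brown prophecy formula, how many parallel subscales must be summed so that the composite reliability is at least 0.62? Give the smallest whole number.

2

k ≥ ρ*(1−ρ₁)/(ρ₁(1−ρ*)) = 0.62·0.48 / (0.52·0.38) = 1.506.
Smallest integer k = 2.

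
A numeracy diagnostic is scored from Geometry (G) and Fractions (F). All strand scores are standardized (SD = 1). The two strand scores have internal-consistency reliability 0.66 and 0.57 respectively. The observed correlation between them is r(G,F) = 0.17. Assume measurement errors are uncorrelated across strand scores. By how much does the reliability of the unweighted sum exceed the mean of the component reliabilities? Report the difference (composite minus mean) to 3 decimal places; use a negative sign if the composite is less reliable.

0.056

Var(sum) = 2 + 0.34 = 2.34; true-score variance = 1.23 + 0.34 = 1.57; composite reliability = 0.6709.
Mean component reliability = 0.6150.
Difference = 0.6709 − 0.6150 = 0.056.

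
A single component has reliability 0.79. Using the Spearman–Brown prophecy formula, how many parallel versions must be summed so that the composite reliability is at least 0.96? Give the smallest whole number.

k ≥ ρ*(1−ρ₁)/(ρ₁(1−ρ*)) = 0.96·0.21 / (0.79·0.04) = 6.380.
Smallest integer k = 7.

7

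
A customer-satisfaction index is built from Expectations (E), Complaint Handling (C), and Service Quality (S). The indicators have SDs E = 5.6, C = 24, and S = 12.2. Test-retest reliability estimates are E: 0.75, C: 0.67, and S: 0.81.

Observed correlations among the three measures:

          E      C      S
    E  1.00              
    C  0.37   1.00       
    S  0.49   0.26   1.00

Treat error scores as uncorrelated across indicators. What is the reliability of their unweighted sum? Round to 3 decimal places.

Var(E+C+S) = 5.6² + 24² + 12.2² + 2·[5.6·24·0.37 + 5.6·12.2·0.49 + 24·12.2·0.26] = 756.2 + 318.666 = 1074.87.
With uncorrelated errors the cross-covariances are all true-score covariance, so they carry over unchanged; only the diagonal terms shrink to ρᵢσᵢ².
True-score variance = [5.6²·0.75 + 24²·0.67 + 12.2²·0.81] + 318.666 = 530 + 318.666 = 848.666.
Reliability = 848.666 / 1074.87 = 0.790.

0.790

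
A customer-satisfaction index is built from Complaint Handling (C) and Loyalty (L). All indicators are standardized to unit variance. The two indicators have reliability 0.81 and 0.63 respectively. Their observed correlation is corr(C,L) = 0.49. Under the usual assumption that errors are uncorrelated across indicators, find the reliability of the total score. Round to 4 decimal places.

0.8121

Var(C+L) = 2 + 2·[0.49] = 2 + 0.98 = 2.98.
Under uncorrelated errors the observed covariances equal the true-score covariances, so only the own-variance terms attenuate.
True-score variance = [0.81 + 0.63] + 0.98 = 1.44 + 0.98 = 2.42.
Reliability = 2.42 / 2.98 = 0.8121.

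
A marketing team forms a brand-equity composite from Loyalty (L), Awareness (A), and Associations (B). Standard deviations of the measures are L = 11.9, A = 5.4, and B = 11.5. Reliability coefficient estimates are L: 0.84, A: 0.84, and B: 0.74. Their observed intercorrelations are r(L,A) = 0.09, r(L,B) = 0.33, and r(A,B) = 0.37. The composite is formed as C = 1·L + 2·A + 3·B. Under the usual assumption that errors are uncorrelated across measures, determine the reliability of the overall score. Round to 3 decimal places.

Var(C) = 11.9² + 2²·5.4² + 3²·11.5² + 2·[2·11.9·5.4·0.09 + 3·11.9·11.5·0.33 + 6·5.4·11.5·0.37] = 1448.5 + 569.821 = 2018.32.
Under uncorrelated errors the observed covariances equal the true-score covariances, so only the own-variance terms attenuate.
True-score variance = [11.9²·0.84 + 2²·5.4²·0.84 + 3²·11.5²·0.74] + 569.821 = 1097.71 + 569.821 = 1667.54.
Reliability = 1667.54 / 2018.32 = 0.826.

0.826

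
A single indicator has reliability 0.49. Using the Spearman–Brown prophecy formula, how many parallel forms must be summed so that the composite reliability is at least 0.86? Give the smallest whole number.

k ≥ ρ*(1−ρ₁)/(ρ₁(1−ρ*)) = 0.86·0.51 / (0.49·0.14) = 6.394.
Smallest integer k = 7.

7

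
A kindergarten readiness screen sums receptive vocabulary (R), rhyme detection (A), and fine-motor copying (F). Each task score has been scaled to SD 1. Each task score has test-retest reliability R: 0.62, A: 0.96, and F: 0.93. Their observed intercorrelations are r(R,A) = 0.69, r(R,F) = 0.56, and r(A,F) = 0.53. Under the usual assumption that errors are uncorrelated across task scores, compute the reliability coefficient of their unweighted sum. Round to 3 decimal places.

0.925

Var(R+A+F) = 3 + 2·[0.69 + 0.56 + 0.53] = 3 + 3.56 = 6.56.
With uncorrelated errors the cross-covariances are all true-score covariance, so they carry over unchanged; only the diagonal terms shrink to ρᵢσᵢ².
True-score variance = [0.62 + 0.96 + 0.93] + 3.56 = 2.51 + 3.56 = 6.07.
Reliability = 6.07 / 6.56 = 0.925.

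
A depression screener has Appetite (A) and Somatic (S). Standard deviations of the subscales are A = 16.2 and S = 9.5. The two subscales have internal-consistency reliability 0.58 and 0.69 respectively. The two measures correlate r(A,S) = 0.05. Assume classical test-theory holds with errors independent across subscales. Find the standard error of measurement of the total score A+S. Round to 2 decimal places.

Var(total) = 352.69 + 15.39 = 368.08.
True-score variance = 214.488 + 15.39 = 229.878, so reliability = 0.6245.
Error variance = 368.08 − 229.878 = 138.202; SEM = √138.202 = 11.76.

11.76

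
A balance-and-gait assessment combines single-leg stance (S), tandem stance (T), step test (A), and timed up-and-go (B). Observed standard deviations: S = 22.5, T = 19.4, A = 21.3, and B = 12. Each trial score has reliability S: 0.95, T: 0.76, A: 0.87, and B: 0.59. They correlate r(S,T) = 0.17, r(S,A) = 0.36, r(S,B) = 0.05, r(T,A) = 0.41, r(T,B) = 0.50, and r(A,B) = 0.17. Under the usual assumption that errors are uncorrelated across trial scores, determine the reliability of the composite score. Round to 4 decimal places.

Var(S+T+A+B) = 22.5² + 19.4² + 21.3² + 12² + 2·[22.5·19.4·0.17 + 22.5·21.3·0.36 + 22.5·12·0.05 + 19.4·21.3·0.41 + 19.4·12·0.50 + 21.3·12·0.17] = 1480.3 + 1179.01 = 2659.31.
Under uncorrelated errors the observed covariances equal the true-score covariances, so only the own-variance terms attenuate.
True-score variance = [22.5²·0.95 + 19.4²·0.76 + 21.3²·0.87 + 12²·0.59] + 1179.01 = 1246.64 + 1179.01 = 2425.66.
Reliability = 2425.66 / 2659.31 = 0.9121.

0.9121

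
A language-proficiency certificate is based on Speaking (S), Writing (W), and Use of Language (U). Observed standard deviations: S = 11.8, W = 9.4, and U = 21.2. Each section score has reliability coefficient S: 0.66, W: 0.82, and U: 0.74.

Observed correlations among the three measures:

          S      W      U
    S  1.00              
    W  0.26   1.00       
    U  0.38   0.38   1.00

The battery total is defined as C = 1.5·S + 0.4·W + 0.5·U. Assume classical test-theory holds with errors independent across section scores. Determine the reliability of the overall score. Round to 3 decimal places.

0.786

Var(C) = 1.5²·11.8² + 0.4²·9.4² + 0.5²·21.2² + 2·[0.6·11.8·9.4·0.26 + 0.75·11.8·21.2·0.38 + 0.2·9.4·21.2·0.38] = 439.788 + 207.489 = 647.276.
With uncorrelated errors the cross-covariances are all true-score covariance, so they carry over unchanged; only the diagonal terms shrink to ρᵢσᵢ².
True-score variance = [1.5²·11.8²·0.66 + 0.4²·9.4²·0.82 + 0.5²·21.2²·0.74] + 207.489 = 301.511 + 207.489 = 508.999.
Reliability = 508.999 / 647.276 = 0.786.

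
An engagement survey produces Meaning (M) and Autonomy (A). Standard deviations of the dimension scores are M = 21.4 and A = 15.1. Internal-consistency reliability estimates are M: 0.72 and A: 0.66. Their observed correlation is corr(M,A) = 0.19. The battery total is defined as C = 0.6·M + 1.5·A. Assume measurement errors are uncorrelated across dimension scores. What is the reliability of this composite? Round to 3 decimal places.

0.720

Var(C) = 0.6²·21.4² + 1.5²·15.1² + 2·[0.9·21.4·15.1·0.19] = 677.888 + 110.514 = 788.402.
With uncorrelated errors the cross-covariances are all true-score covariance, so they carry over unchanged; only the diagonal terms shrink to ρᵢσᵢ².
True-score variance = [0.6²·21.4²·0.72 + 1.5²·15.1²·0.66] + 110.514 = 457.298 + 110.514 = 567.812.
Reliability = 567.812 / 788.402 = 0.720.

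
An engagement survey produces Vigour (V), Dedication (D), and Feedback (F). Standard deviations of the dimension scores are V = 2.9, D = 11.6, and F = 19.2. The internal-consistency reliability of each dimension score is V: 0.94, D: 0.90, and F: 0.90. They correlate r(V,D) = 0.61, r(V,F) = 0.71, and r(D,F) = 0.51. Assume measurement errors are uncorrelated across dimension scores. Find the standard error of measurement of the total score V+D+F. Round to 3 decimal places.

7.129

Var(total) = 511.61 + 347.281 = 858.891.
True-score variance = 460.785 + 347.281 = 808.066, so reliability = 0.9408.
Error variance = 858.891 − 808.066 = 50.8246; SEM = √50.8246 = 7.129.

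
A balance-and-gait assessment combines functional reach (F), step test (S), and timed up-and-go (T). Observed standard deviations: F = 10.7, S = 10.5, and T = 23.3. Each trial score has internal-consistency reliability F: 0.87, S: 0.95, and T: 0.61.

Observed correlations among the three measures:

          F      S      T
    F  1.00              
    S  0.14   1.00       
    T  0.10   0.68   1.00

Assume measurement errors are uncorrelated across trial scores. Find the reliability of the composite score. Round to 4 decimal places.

Var(F+S+T) = 10.7² + 10.5² + 23.3² + 2·[10.7·10.5·0.14 + 10.7·23.3·0.10 + 10.5·23.3·0.68] = 767.63 + 414.044 = 1181.67.
Under uncorrelated errors the observed covariances equal the true-score covariances, so only the own-variance terms attenuate.
True-score variance = [10.7²·0.87 + 10.5²·0.95 + 23.3²·0.61] + 414.044 = 535.507 + 414.044 = 949.551.
Reliability = 949.551 / 1181.67 = 0.8036.

0.8036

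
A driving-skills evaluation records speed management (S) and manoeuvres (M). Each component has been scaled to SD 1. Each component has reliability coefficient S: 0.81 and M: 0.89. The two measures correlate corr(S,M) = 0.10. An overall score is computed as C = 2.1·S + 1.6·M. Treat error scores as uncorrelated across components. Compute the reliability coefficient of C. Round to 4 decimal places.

0.8535

Var(C) = 2.1² + 1.6² + 2·[3.36·0.10] = 6.97 + 0.672 = 7.642.
Under uncorrelated errors the observed covariances equal the true-score covariances, so only the own-variance terms attenuate.
True-score variance = [2.1²·0.81 + 1.6²·0.89] + 0.672 = 5.8505 + 0.672 = 6.5225.
Reliability = 6.5225 / 7.642 = 0.8535.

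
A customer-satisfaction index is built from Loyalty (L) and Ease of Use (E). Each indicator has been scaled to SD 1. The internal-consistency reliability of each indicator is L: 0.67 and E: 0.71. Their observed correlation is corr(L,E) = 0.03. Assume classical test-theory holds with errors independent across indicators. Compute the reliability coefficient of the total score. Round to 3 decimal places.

Var(L+E) = 2 + 2·[0.03] = 2 + 0.06 = 2.06.
Because errors are independent across components, Cov(Tᵢ,Tⱼ) = Cov(Xᵢ,Xⱼ); the off-diagonal part of the true-score variance is the same as above.
True-score variance = [0.67 + 0.71] + 0.06 = 1.38 + 0.06 = 1.44.
Reliability = 1.44 / 2.06 = 0.699.

0.699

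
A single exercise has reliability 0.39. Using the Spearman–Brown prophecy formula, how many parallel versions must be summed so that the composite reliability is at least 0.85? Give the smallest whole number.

9

k ≥ ρ*(1−ρ₁)/(ρ₁(1−ρ*)) = 0.85·0.61 / (0.39·0.15) = 8.863.
Smallest integer k = 9.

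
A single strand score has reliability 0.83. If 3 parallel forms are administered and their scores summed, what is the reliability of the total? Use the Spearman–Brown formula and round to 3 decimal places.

0.936

ρ_k = kρ / (1 + (k−1)ρ) = 3·0.83 / (1 + 2·0.83) = 2.490 / 2.660 = 0.936.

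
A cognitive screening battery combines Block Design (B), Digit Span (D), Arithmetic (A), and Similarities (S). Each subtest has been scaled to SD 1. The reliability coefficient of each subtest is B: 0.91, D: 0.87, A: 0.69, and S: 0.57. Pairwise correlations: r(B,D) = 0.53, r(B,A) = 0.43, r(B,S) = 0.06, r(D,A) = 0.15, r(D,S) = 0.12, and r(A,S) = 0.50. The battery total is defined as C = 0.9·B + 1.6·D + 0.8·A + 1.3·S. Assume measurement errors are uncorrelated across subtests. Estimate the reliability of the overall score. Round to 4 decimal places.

Var(C) = 0.9² + 1.6² + 0.8² + 1.3² + 2·[1.44·0.53 + 0.72·0.43 + 1.17·0.06 + 1.28·0.15 + 2.08·0.12 + 1.04·0.50] = 5.7 + 4.2092 = 9.9092.
Under uncorrelated errors the observed covariances equal the true-score covariances, so only the own-variance terms attenuate.
True-score variance = [0.9²·0.91 + 1.6²·0.87 + 0.8²·0.69 + 1.3²·0.57] + 4.2092 = 4.3692 + 4.2092 = 8.5784.
Reliability = 8.5784 / 9.9092 = 0.8657.

0.8657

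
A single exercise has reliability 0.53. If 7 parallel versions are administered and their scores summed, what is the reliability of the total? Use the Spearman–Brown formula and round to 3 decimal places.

ρ_k = kρ / (1 + (k−1)ρ) = 7·0.53 / (1 + 6·0.53) = 3.710 / 4.180 = 0.888.

0.888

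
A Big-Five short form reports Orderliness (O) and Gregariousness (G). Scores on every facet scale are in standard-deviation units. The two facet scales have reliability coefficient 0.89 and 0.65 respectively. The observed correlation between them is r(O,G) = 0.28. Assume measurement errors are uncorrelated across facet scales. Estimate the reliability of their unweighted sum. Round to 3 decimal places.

0.820

Var(O+G) = 2 + 2·[0.28] = 2 + 0.56 = 2.56.
Because errors are independent across components, Cov(Tᵢ,Tⱼ) = Cov(Xᵢ,Xⱼ); the off-diagonal part of the true-score variance is the same as above.
True-score variance = [0.89 + 0.65] + 0.56 = 1.54 + 0.56 = 2.1.
Reliability = 2.1 / 2.56 = 0.820.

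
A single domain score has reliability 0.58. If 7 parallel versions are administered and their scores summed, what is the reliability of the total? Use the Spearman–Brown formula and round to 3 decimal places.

0.906

ρ_k = kρ / (1 + (k−1)ρ) = 7·0.58 / (1 + 6·0.58) = 4.060 / 4.480 = 0.906.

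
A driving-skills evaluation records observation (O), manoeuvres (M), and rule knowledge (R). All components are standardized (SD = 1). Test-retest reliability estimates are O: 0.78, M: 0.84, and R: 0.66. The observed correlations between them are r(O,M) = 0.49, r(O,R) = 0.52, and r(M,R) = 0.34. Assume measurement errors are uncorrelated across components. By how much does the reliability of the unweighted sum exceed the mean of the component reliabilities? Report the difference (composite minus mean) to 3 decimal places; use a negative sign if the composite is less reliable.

0.114

Var(sum) = 3 + 2.7 = 5.7; true-score variance = 2.28 + 2.7 = 4.98; composite reliability = 0.8737.
Mean component reliability = 0.7600.
Difference = 0.8737 − 0.7600 = 0.114.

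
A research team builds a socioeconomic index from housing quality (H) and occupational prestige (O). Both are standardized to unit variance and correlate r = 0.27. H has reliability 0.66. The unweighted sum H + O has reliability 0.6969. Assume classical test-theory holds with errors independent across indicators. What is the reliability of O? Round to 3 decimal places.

0.570

Var(H+O) = 2 + 2·0.27 = 2.540.
True-score variance = ρ_H + ρ_O + 2·0.27, so 0.6969 = (0.66 + ρ_O + 0.54) / 2.540.
ρ_O = 0.6969·2.540 − 0.66 − 0.54 = 0.570.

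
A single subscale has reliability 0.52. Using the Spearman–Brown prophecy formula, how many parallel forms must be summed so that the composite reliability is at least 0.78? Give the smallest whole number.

k ≥ ρ*(1−ρ₁)/(ρ₁(1−ρ*)) = 0.78·0.48 / (0.52·0.22) = 3.273.
Smallest integer k = 4.

4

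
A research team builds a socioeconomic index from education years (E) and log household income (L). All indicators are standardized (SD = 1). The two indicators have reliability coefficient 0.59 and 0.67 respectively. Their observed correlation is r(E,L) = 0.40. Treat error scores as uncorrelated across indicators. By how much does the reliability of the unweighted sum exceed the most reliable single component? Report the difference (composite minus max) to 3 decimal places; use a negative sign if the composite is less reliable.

Var(sum) = 2 + 0.8 = 2.8; true-score variance = 1.26 + 0.8 = 2.06; composite reliability = 0.7357.
Max component reliability = 0.6700.
Difference = 0.7357 − 0.6700 = 0.066.

0.066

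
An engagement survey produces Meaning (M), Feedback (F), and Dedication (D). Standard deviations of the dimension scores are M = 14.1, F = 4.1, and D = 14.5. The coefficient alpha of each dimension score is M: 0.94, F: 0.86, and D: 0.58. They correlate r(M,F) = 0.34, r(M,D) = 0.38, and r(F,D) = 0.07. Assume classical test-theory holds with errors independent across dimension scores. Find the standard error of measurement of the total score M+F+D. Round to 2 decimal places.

10.13

Var(total) = 425.87 + 203.016 = 628.886.
True-score variance = 323.283 + 203.016 = 526.299, so reliability = 0.8369.
Error variance = 628.886 − 526.299 = 102.587; SEM = √102.587 = 10.13.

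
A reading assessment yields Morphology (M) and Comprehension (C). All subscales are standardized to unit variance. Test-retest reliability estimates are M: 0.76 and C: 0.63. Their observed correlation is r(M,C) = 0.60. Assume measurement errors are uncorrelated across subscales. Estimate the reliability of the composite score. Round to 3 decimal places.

Var(M+C) = 2 + 2·[0.60] = 2 + 1.2 = 3.2.
Because errors are independent across components, Cov(Tᵢ,Tⱼ) = Cov(Xᵢ,Xⱼ); the off-diagonal part of the true-score variance is the same as above.
True-score variance = [0.76 + 0.63] + 1.2 = 1.39 + 1.2 = 2.59.
Reliability = 2.59 / 3.2 = 0.809.

0.809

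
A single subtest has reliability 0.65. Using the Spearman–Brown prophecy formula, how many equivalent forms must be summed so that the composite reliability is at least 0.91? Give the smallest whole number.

k ≥ ρ*(1−ρ₁)/(ρ₁(1−ρ*)) = 0.91·0.35 / (0.65·0.09) = 5.444.
Smallest integer k = 6.

6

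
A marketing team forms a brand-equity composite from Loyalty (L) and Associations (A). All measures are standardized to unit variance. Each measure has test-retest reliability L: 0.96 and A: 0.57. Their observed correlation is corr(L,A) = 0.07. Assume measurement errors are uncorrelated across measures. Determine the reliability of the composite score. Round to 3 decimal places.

0.780

Var(L+A) = 2 + 2·[0.07] = 2 + 0.14 = 2.14.
With uncorrelated errors the cross-covariances are all true-score covariance, so they carry over unchanged; only the diagonal terms shrink to ρᵢσᵢ².
True-score variance = [0.96 + 0.57] + 0.14 = 1.53 + 0.14 = 1.67.
Reliability = 1.67 / 2.14 = 0.780.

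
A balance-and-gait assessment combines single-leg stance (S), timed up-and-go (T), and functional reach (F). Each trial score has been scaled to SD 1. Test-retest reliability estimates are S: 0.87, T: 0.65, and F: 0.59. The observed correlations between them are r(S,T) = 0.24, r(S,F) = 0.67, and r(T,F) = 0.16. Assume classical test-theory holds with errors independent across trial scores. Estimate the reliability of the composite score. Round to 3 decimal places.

0.827

Var(S+T+F) = 3 + 2·[0.24 + 0.67 + 0.16] = 3 + 2.14 = 5.14.
Under uncorrelated errors the observed covariances equal the true-score covariances, so only the own-variance terms attenuate.
True-score variance = [0.87 + 0.65 + 0.59] + 2.14 = 2.11 + 2.14 = 4.25.
Reliability = 4.25 / 5.14 = 0.827.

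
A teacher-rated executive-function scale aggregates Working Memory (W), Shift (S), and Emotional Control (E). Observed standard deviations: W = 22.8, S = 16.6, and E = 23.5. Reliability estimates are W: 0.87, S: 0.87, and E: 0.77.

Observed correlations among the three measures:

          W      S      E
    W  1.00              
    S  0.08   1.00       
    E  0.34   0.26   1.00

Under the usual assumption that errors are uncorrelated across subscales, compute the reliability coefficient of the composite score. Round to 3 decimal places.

Var(W+S+E) = 22.8² + 16.6² + 23.5² + 2·[22.8·16.6·0.08 + 22.8·23.5·0.34 + 16.6·23.5·0.26] = 1347.65 + 627.753 = 1975.4.
Because errors are independent across components, Cov(Tᵢ,Tⱼ) = Cov(Xᵢ,Xⱼ); the off-diagonal part of the true-score variance is the same as above.
True-score variance = [22.8²·0.87 + 16.6²·0.87 + 23.5²·0.77] + 627.753 = 1117.23 + 627.753 = 1744.98.
Reliability = 1744.98 / 1975.4 = 0.883.

0.883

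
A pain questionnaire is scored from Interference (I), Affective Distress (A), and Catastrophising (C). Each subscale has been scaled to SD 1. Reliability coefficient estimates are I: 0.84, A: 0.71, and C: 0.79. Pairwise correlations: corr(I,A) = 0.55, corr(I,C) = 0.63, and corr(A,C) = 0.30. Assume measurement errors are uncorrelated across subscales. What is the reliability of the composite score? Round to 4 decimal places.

Var(I+A+C) = 3 + 2·[0.55 + 0.63 + 0.30] = 3 + 2.96 = 5.96.
Under uncorrelated errors the observed covariances equal the true-score covariances, so only the own-variance terms attenuate.
True-score variance = [0.84 + 0.71 + 0.79] + 2.96 = 2.34 + 2.96 = 5.3.
Reliability = 5.3 / 5.96 = 0.8893.

0.8893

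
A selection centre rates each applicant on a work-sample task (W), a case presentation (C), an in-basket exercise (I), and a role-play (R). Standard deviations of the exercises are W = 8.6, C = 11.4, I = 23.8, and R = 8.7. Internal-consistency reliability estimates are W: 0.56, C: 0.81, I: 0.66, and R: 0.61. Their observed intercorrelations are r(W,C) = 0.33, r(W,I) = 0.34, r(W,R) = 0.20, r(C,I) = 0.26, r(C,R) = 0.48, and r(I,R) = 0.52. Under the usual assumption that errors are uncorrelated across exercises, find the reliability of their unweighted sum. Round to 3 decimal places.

0.818

Var(W+C+I+R) = 8.6² + 11.4² + 23.8² + 8.7² + 2·[8.6·11.4·0.33 + 8.6·23.8·0.34 + 8.6·8.7·0.20 + 11.4·23.8·0.26 + 11.4·8.7·0.48 + 23.8·8.7·0.52] = 846.05 + 685.458 = 1531.51.
Because errors are independent across components, Cov(Tᵢ,Tⱼ) = Cov(Xᵢ,Xⱼ); the off-diagonal part of the true-score variance is the same as above.
True-score variance = [8.6²·0.56 + 11.4²·0.81 + 23.8²·0.66 + 8.7²·0.61] + 685.458 = 566.707 + 685.458 = 1252.16.
Reliability = 1252.16 / 1531.51 = 0.818.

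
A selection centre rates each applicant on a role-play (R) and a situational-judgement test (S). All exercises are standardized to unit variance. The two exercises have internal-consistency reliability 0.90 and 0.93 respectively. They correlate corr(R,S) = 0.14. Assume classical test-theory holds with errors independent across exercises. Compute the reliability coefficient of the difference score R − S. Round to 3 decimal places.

0.901

Var(R−S) = 1 + 1 − 2·0.14 = 2 − 0.28 = 1.72.
With uncorrelated errors the cross-covariances are all true-score covariance, so they carry over unchanged; only the diagonal terms shrink to ρᵢσᵢ².
True-score variance = [0.90 + 0.93] − 0.28 = 1.83 − 0.28 = 1.55.
Reliability = 1.55 / 1.72 = 0.901.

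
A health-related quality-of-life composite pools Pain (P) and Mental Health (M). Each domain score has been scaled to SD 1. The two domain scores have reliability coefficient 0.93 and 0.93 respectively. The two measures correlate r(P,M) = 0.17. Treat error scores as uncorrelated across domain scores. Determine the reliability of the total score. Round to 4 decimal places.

0.9402

Var(P+M) = 2 + 2·[0.17] = 2 + 0.34 = 2.34.
Because errors are independent across components, Cov(Tᵢ,Tⱼ) = Cov(Xᵢ,Xⱼ); the off-diagonal part of the true-score variance is the same as above.
True-score variance = [0.93 + 0.93] + 0.34 = 1.86 + 0.34 = 2.2.
Reliability = 2.2 / 2.34 = 0.9402.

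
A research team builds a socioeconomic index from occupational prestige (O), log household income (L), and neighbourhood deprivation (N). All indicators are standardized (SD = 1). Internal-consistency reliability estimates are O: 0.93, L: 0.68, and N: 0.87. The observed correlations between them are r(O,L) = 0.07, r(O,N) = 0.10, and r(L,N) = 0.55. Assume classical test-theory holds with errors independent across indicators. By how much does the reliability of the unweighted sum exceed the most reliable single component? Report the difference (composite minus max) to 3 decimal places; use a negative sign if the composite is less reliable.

-0.047

Var(sum) = 3 + 1.44 = 4.44; true-score variance = 2.48 + 1.44 = 3.92; composite reliability = 0.8829.
Max component reliability = 0.9300.
Difference = 0.8829 − 0.9300 = -0.047.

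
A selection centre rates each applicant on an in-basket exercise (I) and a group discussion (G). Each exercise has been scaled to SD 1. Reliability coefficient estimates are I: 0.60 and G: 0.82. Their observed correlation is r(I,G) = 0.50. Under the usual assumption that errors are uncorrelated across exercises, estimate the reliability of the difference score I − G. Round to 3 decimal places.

0.420

Var(I−G) = 1 + 1 − 2·0.50 = 2 − 1 = 1.
With uncorrelated errors the cross-covariances are all true-score covariance, so they carry over unchanged; only the diagonal terms shrink to ρᵢσᵢ².
True-score variance = [0.60 + 0.82] − 1 = 1.42 − 1 = 0.42.
Reliability = 0.42 / 1 = 0.420.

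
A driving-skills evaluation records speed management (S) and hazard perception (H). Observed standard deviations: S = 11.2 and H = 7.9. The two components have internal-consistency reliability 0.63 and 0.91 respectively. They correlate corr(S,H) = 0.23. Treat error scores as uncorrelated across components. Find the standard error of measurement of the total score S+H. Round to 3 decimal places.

7.213

Var(total) = 187.85 + 40.7008 = 228.551.
True-score variance = 135.82 + 40.7008 = 176.521, so reliability = 0.7723.
Error variance = 228.551 − 176.521 = 52.0297; SEM = √52.0297 = 7.213.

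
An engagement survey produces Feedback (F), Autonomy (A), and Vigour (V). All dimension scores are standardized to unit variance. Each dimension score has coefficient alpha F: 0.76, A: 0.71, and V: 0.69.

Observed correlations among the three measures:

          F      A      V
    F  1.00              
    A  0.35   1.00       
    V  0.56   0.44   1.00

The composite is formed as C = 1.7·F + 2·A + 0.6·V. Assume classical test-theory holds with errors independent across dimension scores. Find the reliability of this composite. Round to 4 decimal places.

0.8339

Var(C) = 1.7² + 2² + 0.6² + 2·[3.4·0.35 + 1.02·0.56 + 1.2·0.44] = 7.25 + 4.5784 = 11.8284.
Because errors are independent across components, Cov(Tᵢ,Tⱼ) = Cov(Xᵢ,Xⱼ); the off-diagonal part of the true-score variance is the same as above.
True-score variance = [1.7²·0.76 + 2²·0.71 + 0.6²·0.69] + 4.5784 = 5.2848 + 4.5784 = 9.8632.
Reliability = 9.8632 / 11.8284 = 0.8339.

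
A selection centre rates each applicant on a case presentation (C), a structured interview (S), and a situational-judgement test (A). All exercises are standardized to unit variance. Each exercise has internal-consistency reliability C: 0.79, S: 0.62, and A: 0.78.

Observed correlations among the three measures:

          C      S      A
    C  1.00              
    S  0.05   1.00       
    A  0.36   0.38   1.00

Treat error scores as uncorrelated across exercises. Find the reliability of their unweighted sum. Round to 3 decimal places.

0.823

Var(C+S+A) = 3 + 2·[0.05 + 0.36 + 0.38] = 3 + 1.58 = 4.58.
Under uncorrelated errors the observed covariances equal the true-score covariances, so only the own-variance terms attenuate.
True-score variance = [0.79 + 0.62 + 0.78] + 1.58 = 2.19 + 1.58 = 3.77.
Reliability = 3.77 / 4.58 = 0.823.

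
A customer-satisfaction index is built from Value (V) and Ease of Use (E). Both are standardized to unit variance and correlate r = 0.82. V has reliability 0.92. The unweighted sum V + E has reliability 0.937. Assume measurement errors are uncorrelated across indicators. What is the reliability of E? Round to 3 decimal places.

Var(V+E) = 2 + 2·0.82 = 3.640.
True-score variance = ρ_V + ρ_E + 2·0.82, so 0.937 = (0.92 + ρ_E + 1.64) / 3.640.
ρ_E = 0.937·3.640 − 0.92 − 1.64 = 0.851.

0.851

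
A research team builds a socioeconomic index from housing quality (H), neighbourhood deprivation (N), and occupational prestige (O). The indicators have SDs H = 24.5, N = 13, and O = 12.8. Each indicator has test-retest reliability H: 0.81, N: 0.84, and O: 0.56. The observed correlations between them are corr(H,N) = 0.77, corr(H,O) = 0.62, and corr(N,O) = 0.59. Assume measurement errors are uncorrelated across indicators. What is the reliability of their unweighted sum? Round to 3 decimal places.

0.894

Var(H+N+O) = 24.5² + 13² + 12.8² + 2·[24.5·13·0.77 + 24.5·12.8·0.62 + 13·12.8·0.59] = 933.09 + 1075.71 = 2008.8.
Under uncorrelated errors the observed covariances equal the true-score covariances, so only the own-variance terms attenuate.
True-score variance = [24.5²·0.81 + 13²·0.84 + 12.8²·0.56] + 1075.71 = 719.913 + 1075.71 = 1795.62.
Reliability = 1795.62 / 2008.8 = 0.894.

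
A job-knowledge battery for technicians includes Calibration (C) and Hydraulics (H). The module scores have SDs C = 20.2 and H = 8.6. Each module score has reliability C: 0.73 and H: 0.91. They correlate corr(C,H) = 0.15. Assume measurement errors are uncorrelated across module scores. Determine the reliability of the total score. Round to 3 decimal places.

0.781

Var(C+H) = 20.2² + 8.6² + 2·[20.2·8.6·0.15] = 482 + 52.116 = 534.116.
With uncorrelated errors the cross-covariances are all true-score covariance, so they carry over unchanged; only the diagonal terms shrink to ρᵢσᵢ².
True-score variance = [20.2²·0.73 + 8.6²·0.91] + 52.116 = 365.173 + 52.116 = 417.289.
Reliability = 417.289 / 534.116 = 0.781.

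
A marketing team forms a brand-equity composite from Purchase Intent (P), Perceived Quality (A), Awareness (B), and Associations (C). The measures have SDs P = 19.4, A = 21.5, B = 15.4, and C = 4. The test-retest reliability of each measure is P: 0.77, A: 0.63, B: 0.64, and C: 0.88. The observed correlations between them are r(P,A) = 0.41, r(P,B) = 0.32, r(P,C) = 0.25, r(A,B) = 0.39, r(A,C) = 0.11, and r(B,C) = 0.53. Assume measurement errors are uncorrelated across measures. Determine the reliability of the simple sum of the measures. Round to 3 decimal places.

0.828

Var(P+A+B+C) = 19.4² + 21.5² + 15.4² + 4² + 2·[19.4·21.5·0.41 + 19.4·15.4·0.32 + 19.4·4·0.25 + 21.5·15.4·0.39 + 21.5·4·0.11 + 15.4·4·0.53] = 1091.77 + 914.502 = 2006.27.
Because errors are independent across components, Cov(Tᵢ,Tⱼ) = Cov(Xᵢ,Xⱼ); the off-diagonal part of the true-score variance is the same as above.
True-score variance = [19.4²·0.77 + 21.5²·0.63 + 15.4²·0.64 + 4²·0.88] + 914.502 = 746.877 + 914.502 = 1661.38.
Reliability = 1661.38 / 2006.27 = 0.828.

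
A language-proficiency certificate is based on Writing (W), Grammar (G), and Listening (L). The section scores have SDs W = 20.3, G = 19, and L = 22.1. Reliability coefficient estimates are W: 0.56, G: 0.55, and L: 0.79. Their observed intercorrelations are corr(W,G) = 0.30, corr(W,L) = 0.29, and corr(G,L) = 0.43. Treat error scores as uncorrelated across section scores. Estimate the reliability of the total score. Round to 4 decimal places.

Var(W+G+L) = 20.3² + 19² + 22.1² + 2·[20.3·19·0.30 + 20.3·22.1·0.29 + 19·22.1·0.43] = 1261.5 + 852.739 = 2114.24.
With uncorrelated errors the cross-covariances are all true-score covariance, so they carry over unchanged; only the diagonal terms shrink to ρᵢσᵢ².
True-score variance = [20.3²·0.56 + 19²·0.55 + 22.1²·0.79] + 852.739 = 815.164 + 852.739 = 1667.9.
Reliability = 1667.9 / 2114.24 = 0.7889.

0.7889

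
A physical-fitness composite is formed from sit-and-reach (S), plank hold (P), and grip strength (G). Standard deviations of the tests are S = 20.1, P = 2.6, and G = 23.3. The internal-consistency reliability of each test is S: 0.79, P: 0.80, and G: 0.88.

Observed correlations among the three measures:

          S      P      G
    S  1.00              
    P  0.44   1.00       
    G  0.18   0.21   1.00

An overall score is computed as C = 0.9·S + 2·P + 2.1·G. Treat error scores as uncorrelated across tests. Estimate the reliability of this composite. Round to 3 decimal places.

0.889

Var(C) = 0.9²·20.1² + 2²·2.6² + 2.1²·23.3² + 2·[1.8·20.1·2.6·0.44 + 1.89·20.1·23.3·0.18 + 4.2·2.6·23.3·0.21] = 2748.43 + 508.295 = 3256.73.
With uncorrelated errors the cross-covariances are all true-score covariance, so they carry over unchanged; only the diagonal terms shrink to ρᵢσᵢ².
True-score variance = [0.9²·20.1²·0.79 + 2²·2.6²·0.80 + 2.1²·23.3²·0.88] + 508.295 = 2387.01 + 508.295 = 2895.3.
Reliability = 2895.3 / 3256.73 = 0.889.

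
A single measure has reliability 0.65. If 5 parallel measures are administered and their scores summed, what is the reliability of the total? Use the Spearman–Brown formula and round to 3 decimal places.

0.903

ρ_k = kρ / (1 + (k−1)ρ) = 5·0.65 / (1 + 4·0.65) = 3.250 / 3.600 = 0.903.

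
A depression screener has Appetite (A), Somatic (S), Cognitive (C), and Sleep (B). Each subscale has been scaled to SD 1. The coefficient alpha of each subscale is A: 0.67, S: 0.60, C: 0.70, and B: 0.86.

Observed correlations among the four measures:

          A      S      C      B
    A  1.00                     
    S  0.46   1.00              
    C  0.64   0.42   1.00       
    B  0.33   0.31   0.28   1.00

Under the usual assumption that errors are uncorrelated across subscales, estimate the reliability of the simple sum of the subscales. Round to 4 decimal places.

Var(A+S+C+B) = 4 + 2·[0.46 + 0.64 + 0.33 + 0.42 + 0.31 + 0.28] = 4 + 4.88 = 8.88.
Because errors are independent across components, Cov(Tᵢ,Tⱼ) = Cov(Xᵢ,Xⱼ); the off-diagonal part of the true-score variance is the same as above.
True-score variance = [0.67 + 0.60 + 0.70 + 0.86] + 4.88 = 2.83 + 4.88 = 7.71.
Reliability = 7.71 / 8.88 = 0.8682.

0.8682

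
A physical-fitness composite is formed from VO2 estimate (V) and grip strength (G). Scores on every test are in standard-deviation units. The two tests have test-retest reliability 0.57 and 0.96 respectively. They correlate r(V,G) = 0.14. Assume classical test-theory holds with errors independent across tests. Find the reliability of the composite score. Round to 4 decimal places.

Var(V+G) = 2 + 2·[0.14] = 2 + 0.28 = 2.28.
Because errors are independent across components, Cov(Tᵢ,Tⱼ) = Cov(Xᵢ,Xⱼ); the off-diagonal part of the true-score variance is the same as above.
True-score variance = [0.57 + 0.96] + 0.28 = 1.53 + 0.28 = 1.81.
Reliability = 1.81 / 2.28 = 0.7939.

0.7939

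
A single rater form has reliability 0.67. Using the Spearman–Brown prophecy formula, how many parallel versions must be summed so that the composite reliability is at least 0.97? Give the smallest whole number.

16

k ≥ ρ*(1−ρ₁)/(ρ₁(1−ρ*)) = 0.97·0.33 / (0.67·0.03) = 15.925.
Smallest integer k = 16.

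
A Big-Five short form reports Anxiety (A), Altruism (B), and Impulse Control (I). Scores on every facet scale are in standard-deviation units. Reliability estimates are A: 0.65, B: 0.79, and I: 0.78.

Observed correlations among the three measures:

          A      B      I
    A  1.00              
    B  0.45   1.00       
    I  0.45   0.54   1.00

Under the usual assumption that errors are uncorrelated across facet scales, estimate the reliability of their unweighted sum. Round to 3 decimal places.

0.867

Var(A+B+I) = 3 + 2·[0.45 + 0.45 + 0.54] = 3 + 2.88 = 5.88.
Under uncorrelated errors the observed covariances equal the true-score covariances, so only the own-variance terms attenuate.
True-score variance = [0.65 + 0.79 + 0.78] + 2.88 = 2.22 + 2.88 = 5.1.
Reliability = 5.1 / 5.88 = 0.867.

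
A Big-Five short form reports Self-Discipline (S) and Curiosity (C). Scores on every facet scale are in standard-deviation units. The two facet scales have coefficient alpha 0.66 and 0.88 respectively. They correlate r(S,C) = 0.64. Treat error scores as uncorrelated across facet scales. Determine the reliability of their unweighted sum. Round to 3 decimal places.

0.860

Var(S+C) = 2 + 2·[0.64] = 2 + 1.28 = 3.28.
Under uncorrelated errors the observed covariances equal the true-score covariances, so only the own-variance terms attenuate.
True-score variance = [0.66 + 0.88] + 1.28 = 1.54 + 1.28 = 2.82.
Reliability = 2.82 / 3.28 = 0.860.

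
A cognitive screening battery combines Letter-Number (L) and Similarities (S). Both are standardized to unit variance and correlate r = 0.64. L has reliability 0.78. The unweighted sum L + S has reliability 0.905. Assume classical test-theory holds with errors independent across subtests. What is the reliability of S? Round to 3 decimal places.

Var(L+S) = 2 + 2·0.64 = 3.280.
True-score variance = ρ_L + ρ_S + 2·0.64, so 0.905 = (0.78 + ρ_S + 1.28) / 3.280.
ρ_S = 0.905·3.280 − 0.78 − 1.28 = 0.908.

0.908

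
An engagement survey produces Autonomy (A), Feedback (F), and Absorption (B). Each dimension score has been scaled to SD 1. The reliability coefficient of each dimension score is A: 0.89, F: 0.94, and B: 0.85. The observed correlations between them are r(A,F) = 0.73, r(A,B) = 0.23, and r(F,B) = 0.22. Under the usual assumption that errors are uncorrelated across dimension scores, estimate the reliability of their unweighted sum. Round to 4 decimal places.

Var(A+F+B) = 3 + 2·[0.73 + 0.23 + 0.22] = 3 + 2.36 = 5.36.
Under uncorrelated errors the observed covariances equal the true-score covariances, so only the own-variance terms attenuate.
True-score variance = [0.89 + 0.94 + 0.85] + 2.36 = 2.68 + 2.36 = 5.04.
Reliability = 5.04 / 5.36 = 0.9403.

0.9403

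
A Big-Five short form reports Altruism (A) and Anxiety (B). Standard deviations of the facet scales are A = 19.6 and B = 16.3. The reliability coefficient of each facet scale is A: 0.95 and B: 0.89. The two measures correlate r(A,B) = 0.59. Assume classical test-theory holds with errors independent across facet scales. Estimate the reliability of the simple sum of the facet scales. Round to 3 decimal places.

0.953

Var(A+B) = 19.6² + 16.3² + 2·[19.6·16.3·0.59] = 649.85 + 376.986 = 1026.84.
Under uncorrelated errors the observed covariances equal the true-score covariances, so only the own-variance terms attenuate.
True-score variance = [19.6²·0.95 + 16.3²·0.89] + 376.986 = 601.416 + 376.986 = 978.403.
Reliability = 978.403 / 1026.84 = 0.953.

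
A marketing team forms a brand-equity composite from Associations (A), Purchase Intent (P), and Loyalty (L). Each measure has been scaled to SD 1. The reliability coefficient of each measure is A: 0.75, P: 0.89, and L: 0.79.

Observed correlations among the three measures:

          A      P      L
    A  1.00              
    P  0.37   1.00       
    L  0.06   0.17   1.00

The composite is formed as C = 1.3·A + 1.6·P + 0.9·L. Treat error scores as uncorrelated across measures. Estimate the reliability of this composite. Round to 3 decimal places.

Var(C) = 1.3² + 1.6² + 0.9² + 2·[2.08·0.37 + 1.17·0.06 + 1.44·0.17] = 5.06 + 2.1692 = 7.2292.
With uncorrelated errors the cross-covariances are all true-score covariance, so they carry over unchanged; only the diagonal terms shrink to ρᵢσᵢ².
True-score variance = [1.3²·0.75 + 1.6²·0.89 + 0.9²·0.79] + 2.1692 = 4.1858 + 2.1692 = 6.355.
Reliability = 6.355 / 7.2292 = 0.879.

0.879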